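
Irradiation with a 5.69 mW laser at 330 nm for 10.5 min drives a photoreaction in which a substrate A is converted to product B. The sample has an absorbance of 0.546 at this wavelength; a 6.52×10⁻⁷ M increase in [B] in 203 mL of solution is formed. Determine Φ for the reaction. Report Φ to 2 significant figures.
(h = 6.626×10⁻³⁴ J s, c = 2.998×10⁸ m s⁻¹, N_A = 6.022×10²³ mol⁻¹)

Φ = 0.019

Product: (6.52×10⁻⁷ M)(0.203 L) = 1.324×10⁻⁷ mol.
Photon energy at 330 nm: hc/λ = (6.626×10⁻³⁴)(2.998×10⁸)/(330×10⁻⁹) = 6.020×10⁻¹⁹ J.
Energy delivered: (5.69 mW)(630 s) = 3.585 J.
Photons incident: 3.585 / 6.020×10⁻¹⁹ = 5.955×10¹⁸, i.e. 5.955×10¹⁸/6.022×10²³ = 9.889×10⁻⁶ mol.
Fraction absorbed: 1 − 10^(−0.546) = 0.7156.
Photons absorbed: 0.7156 × 9.889×10⁻⁶ = 7.077×10⁻⁶ mol.
Φ = 1.324×10⁻⁷ mol / 7.077×10⁻⁶ mol photons = 0.019.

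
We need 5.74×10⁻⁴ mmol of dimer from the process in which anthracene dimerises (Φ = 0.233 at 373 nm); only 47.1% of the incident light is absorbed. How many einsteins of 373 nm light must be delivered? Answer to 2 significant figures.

Product: 5.74×10⁻⁴ mmol = 5.74×10⁻⁷ mol.
Photons that must be absorbed: 5.74×10⁻⁷ / 0.233 = 2.464×10⁻⁶ mol.
Incident photons needed: 2.464×10⁻⁶ / 0.471 = 5.231×10⁻⁶ mol.

5.2×10⁻⁶ einstein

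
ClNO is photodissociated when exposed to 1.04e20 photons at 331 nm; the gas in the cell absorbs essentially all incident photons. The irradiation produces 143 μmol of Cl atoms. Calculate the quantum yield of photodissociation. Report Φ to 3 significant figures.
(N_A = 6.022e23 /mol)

Product: 143 μmol = 1.43e-4 mol.
Moles of photons: 1.04e20 / 6.022e23 = 1.727e-4 mol.
Φ = 1.43e-4 mol / 1.727e-4 mol photons = 0.828.

Φ = 0.828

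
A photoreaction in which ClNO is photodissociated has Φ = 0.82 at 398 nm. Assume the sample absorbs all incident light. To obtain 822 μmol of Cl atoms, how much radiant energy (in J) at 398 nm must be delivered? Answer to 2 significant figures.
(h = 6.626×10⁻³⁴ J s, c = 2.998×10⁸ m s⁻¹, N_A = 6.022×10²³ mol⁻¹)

Product: 822 μmol = 8.22×10⁻⁴ mol.
Photons that must be absorbed: 8.22×10⁻⁴ / 0.82 = 0.001002 mol.
Photon energy: hc/λ = 4.991×10⁻¹⁹ J; per mole, 3.006×10⁵ J mol⁻¹.
Energy required: 0.001002 × 3.006×10⁵ = 300 J.

300 J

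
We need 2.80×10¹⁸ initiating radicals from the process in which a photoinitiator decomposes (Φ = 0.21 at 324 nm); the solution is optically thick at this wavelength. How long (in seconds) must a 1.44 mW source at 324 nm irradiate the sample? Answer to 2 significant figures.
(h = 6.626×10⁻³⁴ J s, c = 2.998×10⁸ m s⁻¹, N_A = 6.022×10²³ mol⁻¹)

t ≈ 5700 s

Product: 2.80×10¹⁸ / 6.022×10²³ = 4.650×10⁻⁶ mol.
Photons that must be absorbed: 4.650×10⁻⁶ / 0.21 = 2.214×10⁻⁵ mol.
Photon energy: hc/λ = 6.131×10⁻¹⁹ J; per mole, 3.692×10⁵ J mol⁻¹.
Energy required: 2.214×10⁻⁵ × 3.692×10⁵ = 8.174 J.
Time: 8.174 J / 0.00144 W = 5700 s.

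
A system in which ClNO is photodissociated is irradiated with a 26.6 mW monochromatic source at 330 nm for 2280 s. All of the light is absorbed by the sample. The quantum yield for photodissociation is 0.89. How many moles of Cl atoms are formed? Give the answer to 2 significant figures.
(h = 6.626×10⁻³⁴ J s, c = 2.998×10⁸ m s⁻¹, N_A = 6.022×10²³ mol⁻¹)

Photon energy at 330 nm: hc/λ = (6.626×10⁻³⁴)(2.998×10⁸)/(330×10⁻⁹) = 6.020×10⁻¹⁹ J.
Energy delivered: (26.6 mW)(2280 s) = 60.65 J.
Photons incident: 60.65 / 6.020×10⁻¹⁹ = 1.007×10²⁰, i.e. 1.007×10²⁰/6.022×10²³ = 1.672×10⁻⁴ mol.
Product: Φ × n_abs = 0.89 × 1.672×10⁻⁴ = 1.488×10⁻⁴ mol.

1.5×10⁻⁴ mol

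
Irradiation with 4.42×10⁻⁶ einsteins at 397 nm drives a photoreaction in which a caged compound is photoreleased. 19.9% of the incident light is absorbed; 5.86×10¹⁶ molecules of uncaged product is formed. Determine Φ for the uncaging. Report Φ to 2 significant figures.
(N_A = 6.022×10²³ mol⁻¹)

Product: 5.86×10¹⁶ / 6.022×10²³ = 9.731×10⁻⁸ mol.
Photons absorbed: 0.199 × 4.42×10⁻⁶ = 8.796×10⁻⁷ mol.
Φ = 9.731×10⁻⁸ mol / 8.796×10⁻⁷ mol photons = 0.11.

Φ = 0.11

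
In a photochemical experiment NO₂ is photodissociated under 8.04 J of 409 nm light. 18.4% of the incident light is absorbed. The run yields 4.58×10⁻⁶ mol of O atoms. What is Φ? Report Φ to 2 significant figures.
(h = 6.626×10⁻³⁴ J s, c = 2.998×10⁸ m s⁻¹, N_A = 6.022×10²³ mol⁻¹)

Φ = 0.91

Photon energy at 409 nm: hc/λ = (6.626×10⁻³⁴)(2.998×10⁸)/(409×10⁻⁹) = 4.857×10⁻¹⁹ J.
Photons incident: 8.04 / 4.857×10⁻¹⁹ = 1.655×10¹⁹, i.e. 1.655×10¹⁹/6.022×10²³ = 2.748×10⁻⁵ mol.
Photons absorbed: 0.184 × 2.748×10⁻⁵ = 5.056×10⁻⁶ mol.
Φ = 4.58×10⁻⁶ mol / 5.056×10⁻⁶ mol photons = 0.91.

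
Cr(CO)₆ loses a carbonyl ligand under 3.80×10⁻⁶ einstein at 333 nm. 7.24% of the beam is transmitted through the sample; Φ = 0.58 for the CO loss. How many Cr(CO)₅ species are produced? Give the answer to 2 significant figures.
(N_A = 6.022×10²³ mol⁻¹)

1.2×10¹⁸ species

Fraction absorbed: 1 − 7.24/100 = 0.9276.
Photons absorbed: 0.9276 × 3.80×10⁻⁶ = 3.525×10⁻⁶ mol.
Product: Φ × n_abs = 0.58 × 3.525×10⁻⁶ = 2.045×10⁻⁶ mol.
As a count: 2.045×10⁻⁶ × 6.022×10²³ = 1.2×10¹⁸.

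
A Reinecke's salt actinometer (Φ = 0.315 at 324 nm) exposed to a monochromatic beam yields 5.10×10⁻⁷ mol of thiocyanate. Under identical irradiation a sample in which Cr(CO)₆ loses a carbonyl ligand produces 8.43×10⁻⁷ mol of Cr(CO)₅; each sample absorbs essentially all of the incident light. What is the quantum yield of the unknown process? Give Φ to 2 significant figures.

Photons absorbed by the actinometer: 5.10×10⁻⁷ / 0.315 = 1.619×10⁻⁶ mol.
Φ(unknown) = 8.43×10⁻⁷ / 1.619×10⁻⁶ = 0.52.

Φ = 0.52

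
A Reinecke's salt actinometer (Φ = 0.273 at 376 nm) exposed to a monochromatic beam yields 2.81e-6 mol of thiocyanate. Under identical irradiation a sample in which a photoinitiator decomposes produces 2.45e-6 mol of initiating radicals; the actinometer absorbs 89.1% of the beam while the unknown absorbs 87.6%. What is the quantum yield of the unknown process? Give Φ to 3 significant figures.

Φ = 0.242

Photons absorbed by the actinometer: 2.81e-6 / 0.273 = 1.029e-5 mol.
Incident flux: 1.029e-5 / 0.891 = 1.155e-5 einstein.
Absorbed by unknown: 0.876 × 1.155e-5 = 1.012e-5 mol.
Φ(unknown) = 2.45e-6 / 1.012e-5 = 0.242.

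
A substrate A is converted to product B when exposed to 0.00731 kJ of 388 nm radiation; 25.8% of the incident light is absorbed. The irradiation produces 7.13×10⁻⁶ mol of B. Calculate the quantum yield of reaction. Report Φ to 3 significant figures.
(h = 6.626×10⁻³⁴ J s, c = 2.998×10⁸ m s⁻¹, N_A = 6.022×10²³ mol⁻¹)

Φ = 1.17

Photon energy at 388 nm: hc/λ = (6.626×10⁻³⁴)(2.998×10⁸)/(388×10⁻⁹) = 5.120×10⁻¹⁹ J.
Incident energy: 0.00731 kJ = 7.31 J.
Photons incident: 7.31 / 5.120×10⁻¹⁹ = 1.428×10¹⁹, i.e. 1.428×10¹⁹/6.022×10²³ = 2.371×10⁻⁵ mol.
Photons absorbed: 0.258 × 2.371×10⁻⁵ = 6.117×10⁻⁶ mol.
Φ = 7.13×10⁻⁶ mol / 6.117×10⁻⁶ mol photons = 1.17.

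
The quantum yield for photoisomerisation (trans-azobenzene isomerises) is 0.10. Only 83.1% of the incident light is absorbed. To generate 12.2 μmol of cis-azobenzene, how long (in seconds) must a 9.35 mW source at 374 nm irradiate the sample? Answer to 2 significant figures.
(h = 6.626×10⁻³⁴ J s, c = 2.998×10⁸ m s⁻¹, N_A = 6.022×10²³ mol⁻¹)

Product: 12.2 μmol = 1.22×10⁻⁵ mol.
Photons that must be absorbed: 1.22×10⁻⁵ / 0.10 = 1.220×10⁻⁴ mol.
Incident photons needed: 1.220×10⁻⁴ / 0.831 = 1.468×10⁻⁴ mol.
Photon energy: hc/λ = 5.311×10⁻¹⁹ J; per mole, 3.198×10⁵ J mol⁻¹.
Energy required: 1.468×10⁻⁴ × 3.198×10⁵ = 46.95 J.
Time: 46.95 J / 0.00935 W = 5000 s.

t ≈ 5000 s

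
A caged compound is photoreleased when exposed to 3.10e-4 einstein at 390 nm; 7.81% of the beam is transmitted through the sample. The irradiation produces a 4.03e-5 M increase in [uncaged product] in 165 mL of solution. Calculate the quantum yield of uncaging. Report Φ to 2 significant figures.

Φ = 0.023

Product: (4.03e-5 M)(0.165 L) = 6.650e-6 mol.
Fraction absorbed: 1 − 7.81/100 = 0.9219.
Photons absorbed: 0.9219 × 3.10e-4 = 2.858e-4 mol.
Φ = 6.650e-6 mol / 2.858e-4 mol photons = 0.023.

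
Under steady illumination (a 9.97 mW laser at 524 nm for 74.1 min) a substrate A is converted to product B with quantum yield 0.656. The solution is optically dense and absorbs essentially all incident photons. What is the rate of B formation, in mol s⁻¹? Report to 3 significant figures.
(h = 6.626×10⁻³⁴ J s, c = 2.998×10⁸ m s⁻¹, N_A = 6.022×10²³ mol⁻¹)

2.86×10⁻⁸ mol s⁻¹

Photon energy at 524 nm: hc/λ = (6.626×10⁻³⁴)(2.998×10⁸)/(524×10⁻⁹) = 3.791×10⁻¹⁹ J.
Energy delivered: (9.97 mW)(4446 s) = 44.33 J.
Photons incident: 44.33 / 3.791×10⁻¹⁹ = 1.169×10²⁰, i.e. 1.169×10²⁰/6.022×10²³ = 1.941×10⁻⁴ mol.
Product formed: 0.656 × 1.941×10⁻⁴ = 1.273×10⁻⁴ mol.
Rate: 1.273×10⁻⁴ / 4446 s = 2.86×10⁻⁸ mol s⁻¹.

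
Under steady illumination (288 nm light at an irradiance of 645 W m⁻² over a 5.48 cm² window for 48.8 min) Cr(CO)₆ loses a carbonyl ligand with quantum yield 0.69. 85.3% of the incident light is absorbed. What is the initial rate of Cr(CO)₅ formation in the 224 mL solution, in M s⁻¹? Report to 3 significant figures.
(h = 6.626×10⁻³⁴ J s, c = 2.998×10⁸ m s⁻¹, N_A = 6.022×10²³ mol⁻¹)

2.24×10⁻⁶ M s⁻¹

Photon energy at 288 nm: hc/λ = (6.626×10⁻³⁴)(2.998×10⁸)/(288×10⁻⁹) = 6.897×10⁻¹⁹ J.
Energy delivered: (645 W m⁻²)(5.48×10⁻⁴ m²)(2928 s) = 1035 J.
Photons incident: 1035 / 6.897×10⁻¹⁹ = 1.501×10²¹, i.e. 1.501×10²¹/6.022×10²³ = 0.002493 mol.
Photons absorbed: 0.853 × 0.002493 = 0.002127 mol.
Product formed: 0.69 × 0.002127 = 0.001468 mol.
Rate: 0.001468 mol / (2928 s × 0.224 L) = 2.24×10⁻⁶ M s⁻¹.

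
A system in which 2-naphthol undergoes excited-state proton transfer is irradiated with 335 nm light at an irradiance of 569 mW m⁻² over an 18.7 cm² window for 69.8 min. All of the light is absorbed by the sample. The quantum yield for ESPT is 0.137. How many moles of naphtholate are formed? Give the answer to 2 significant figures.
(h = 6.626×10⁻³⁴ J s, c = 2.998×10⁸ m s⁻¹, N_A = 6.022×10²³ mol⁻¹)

Photon energy at 335 nm: hc/λ = (6.626×10⁻³⁴)(2.998×10⁸)/(335×10⁻⁹) = 5.930×10⁻¹⁹ J.
Energy delivered: (569 mW m⁻²)(18.7×10⁻⁴ m²)(4188 s) = 4.456 J.
Photons incident: 4.456 / 5.930×10⁻¹⁹ = 7.514×10¹⁸, i.e. 7.514×10¹⁸/6.022×10²³ = 1.248×10⁻⁵ mol.
Product: Φ × n_abs = 0.137 × 1.248×10⁻⁵ = 1.710×10⁻⁶ mol.

1.7×10⁻⁶ mol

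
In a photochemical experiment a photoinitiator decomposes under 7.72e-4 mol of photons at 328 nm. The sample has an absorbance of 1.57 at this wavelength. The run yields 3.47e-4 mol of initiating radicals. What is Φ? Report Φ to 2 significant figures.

Φ = 0.46

Fraction absorbed: 1 − 10^(−1.57) = 0.9731.
Photons absorbed: 0.9731 × 7.72e-4 = 7.512e-4 mol.
Φ = 3.47e-4 mol / 7.512e-4 mol photons = 0.46.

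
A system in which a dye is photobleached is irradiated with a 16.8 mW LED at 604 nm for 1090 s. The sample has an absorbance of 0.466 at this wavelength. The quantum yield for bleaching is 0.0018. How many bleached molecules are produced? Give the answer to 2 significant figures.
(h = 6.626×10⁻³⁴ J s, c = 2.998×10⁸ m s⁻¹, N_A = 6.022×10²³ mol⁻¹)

6.6×10¹⁶ bleached molecules

Photon energy at 604 nm: hc/λ = (6.626×10⁻³⁴)(2.998×10⁸)/(604×10⁻⁹) = 3.289×10⁻¹⁹ J.
Energy delivered: (16.8 mW)(1090 s) = 18.31 J.
Photons incident: 18.31 / 3.289×10⁻¹⁹ = 5.567×10¹⁹, i.e. 5.567×10¹⁹/6.022×10²³ = 9.244×10⁻⁵ mol.
Fraction absorbed: 1 − 10^(−0.466) = 0.6580.
Photons absorbed: 0.6580 × 9.244×10⁻⁵ = 6.083×10⁻⁵ mol.
Product: Φ × n_abs = 0.0018 × 6.083×10⁻⁵ = 1.095×10⁻⁷ mol.
As a count: 1.095×10⁻⁷ × 6.022×10²³ = 6.6×10¹⁶.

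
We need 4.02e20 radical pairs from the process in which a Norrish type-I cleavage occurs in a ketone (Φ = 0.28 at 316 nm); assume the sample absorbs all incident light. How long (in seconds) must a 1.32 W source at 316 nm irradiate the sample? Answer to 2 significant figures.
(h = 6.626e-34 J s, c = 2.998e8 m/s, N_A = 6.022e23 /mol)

Product: 4.02e20 / 6.022e23 = 6.676e-4 mol.
Photons that must be absorbed: 6.676e-4 / 0.28 = 0.002384 mol.
Photon energy: hc/λ = 6.286e-19 J; per mole, 3.785e5 J mol⁻¹.
Energy required: 0.002384 × 3.785e5 = 902.3 J.
Time: 902.3 J / 1.32 W = 680 s.

t ≈ 680 s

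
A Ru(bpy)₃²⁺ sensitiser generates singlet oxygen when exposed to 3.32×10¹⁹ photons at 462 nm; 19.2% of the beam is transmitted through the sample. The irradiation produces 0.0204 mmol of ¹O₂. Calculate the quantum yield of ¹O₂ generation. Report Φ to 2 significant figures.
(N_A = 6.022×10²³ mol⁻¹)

Product: 0.0204 mmol = 2.04×10⁻⁵ mol.
Moles of photons: 3.32×10¹⁹ / 6.022×10²³ = 5.513×10⁻⁵ mol.
Fraction absorbed: 1 − 19.2/100 = 0.8080.
Photons absorbed: 0.8080 × 5.513×10⁻⁵ = 4.455×10⁻⁵ mol.
Φ = 2.04×10⁻⁵ mol / 4.455×10⁻⁵ mol photons = 0.46.

Φ = 0.46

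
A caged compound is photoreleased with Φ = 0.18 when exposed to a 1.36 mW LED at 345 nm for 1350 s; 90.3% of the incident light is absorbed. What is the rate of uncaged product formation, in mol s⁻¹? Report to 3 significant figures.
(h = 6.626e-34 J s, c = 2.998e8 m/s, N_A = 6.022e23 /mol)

6.38e-10 mol s⁻¹

Photon energy at 345 nm: hc/λ = (6.626e-34)(2.998e8)/(345e-9) = 5.758e-19 J.
Energy delivered: (1.36 mW)(1350 s) = 1.836 J.
Photons incident: 1.836 / 5.758e-19 = 3.189e18, i.e. 3.189e18/6.022e23 = 5.296e-6 mol.
Photons absorbed: 0.903 × 5.296e-6 = 4.782e-6 mol.
Product formed: 0.18 × 4.782e-6 = 8.608e-7 mol.
Rate: 8.608e-7 / 1350 s = 6.38e-10 mol s⁻¹.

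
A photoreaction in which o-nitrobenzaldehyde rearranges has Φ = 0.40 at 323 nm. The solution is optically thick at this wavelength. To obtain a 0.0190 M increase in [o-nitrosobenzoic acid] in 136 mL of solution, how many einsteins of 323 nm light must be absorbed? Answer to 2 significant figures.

0.0065 einstein

Product: (0.0190 M)(0.136 L) = 0.002584 mol.
Photons that must be absorbed: 0.002584 / 0.40 = 0.006460 mol.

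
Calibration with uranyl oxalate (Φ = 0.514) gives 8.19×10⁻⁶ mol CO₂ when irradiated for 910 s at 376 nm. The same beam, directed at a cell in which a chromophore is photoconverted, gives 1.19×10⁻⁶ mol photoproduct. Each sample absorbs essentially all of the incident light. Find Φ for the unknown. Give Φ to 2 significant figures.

Photons absorbed by the actinometer: 8.19×10⁻⁶ / 0.514 = 1.593×10⁻⁵ mol.
Φ(unknown) = 1.19×10⁻⁶ / 1.593×10⁻⁵ = 0.075.

Φ = 0.075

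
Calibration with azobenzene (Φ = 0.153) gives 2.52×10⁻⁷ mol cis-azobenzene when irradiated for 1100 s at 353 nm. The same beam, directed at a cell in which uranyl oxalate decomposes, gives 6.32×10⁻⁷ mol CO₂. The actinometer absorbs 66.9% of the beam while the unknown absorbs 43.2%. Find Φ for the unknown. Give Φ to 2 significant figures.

Photons absorbed by the actinometer: 2.52×10⁻⁷ / 0.153 = 1.647×10⁻⁶ mol.
Incident flux: 1.647×10⁻⁶ / 0.669 = 2.462×10⁻⁶ einstein.
Absorbed by unknown: 0.432 × 2.462×10⁻⁶ = 1.064×10⁻⁶ mol.
Φ(unknown) = 6.32×10⁻⁷ / 1.064×10⁻⁶ = 0.59.

Φ = 0.59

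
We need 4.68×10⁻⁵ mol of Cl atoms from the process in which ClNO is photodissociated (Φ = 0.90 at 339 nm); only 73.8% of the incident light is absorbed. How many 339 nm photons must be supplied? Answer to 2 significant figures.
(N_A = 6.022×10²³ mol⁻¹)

Photons that must be absorbed: 4.68×10⁻⁵ / 0.90 = 5.200×10⁻⁵ mol.
Incident photons needed: 5.200×10⁻⁵ / 0.738 = 7.046×10⁻⁵ mol.
Photon count: 7.046×10⁻⁵ × 6.022×10²³ = 4.2×10¹⁹.

4.2×10¹⁹ photons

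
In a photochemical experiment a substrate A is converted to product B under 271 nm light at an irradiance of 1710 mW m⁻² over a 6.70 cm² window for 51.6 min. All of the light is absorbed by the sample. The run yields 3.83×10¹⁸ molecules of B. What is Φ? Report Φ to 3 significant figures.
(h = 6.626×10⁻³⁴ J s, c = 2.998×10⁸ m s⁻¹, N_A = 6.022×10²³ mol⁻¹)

Product: 3.83×10¹⁸ / 6.022×10²³ = 6.360×10⁻⁶ mol.
Photon energy at 271 nm: hc/λ = (6.626×10⁻³⁴)(2.998×10⁸)/(271×10⁻⁹) = 7.330×10⁻¹⁹ J.
Energy delivered: (1710 mW m⁻²)(6.70×10⁻⁴ m²)(3096 s) = 3.547 J.
Photons incident: 3.547 / 7.330×10⁻¹⁹ = 4.839×10¹⁸, i.e. 4.839×10¹⁸/6.022×10²³ = 8.036×10⁻⁶ mol.
Φ = 6.360×10⁻⁶ mol / 8.036×10⁻⁶ mol photons = 0.791.

Φ = 0.791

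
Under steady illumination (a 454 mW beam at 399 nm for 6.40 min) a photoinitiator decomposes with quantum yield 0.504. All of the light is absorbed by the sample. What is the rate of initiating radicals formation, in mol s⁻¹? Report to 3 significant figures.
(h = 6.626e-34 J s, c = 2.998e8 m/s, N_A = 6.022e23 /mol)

7.63e-7 mol s⁻¹

Photon energy at 399 nm: hc/λ = (6.626e-34)(2.998e8)/(399e-9) = 4.979e-19 J.
Energy delivered: (454 mW)(384 s) = 174.3 J.
Photons incident: 174.3 / 4.979e-19 = 3.501e20, i.e. 3.501e20/6.022e23 = 5.814e-4 mol.
Product formed: 0.504 × 5.814e-4 = 2.930e-4 mol.
Rate: 2.930e-4 / 384 s = 7.63e-7 mol s⁻¹.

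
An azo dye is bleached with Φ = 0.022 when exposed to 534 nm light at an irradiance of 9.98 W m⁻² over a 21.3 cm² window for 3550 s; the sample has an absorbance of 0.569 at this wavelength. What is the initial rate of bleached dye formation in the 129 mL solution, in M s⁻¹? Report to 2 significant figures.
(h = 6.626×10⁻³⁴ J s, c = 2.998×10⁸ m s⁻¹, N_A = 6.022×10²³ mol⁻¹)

1.2×10⁻⁸ M s⁻¹

Photon energy at 534 nm: hc/λ = (6.626×10⁻³⁴)(2.998×10⁸)/(534×10⁻⁹) = 3.720×10⁻¹⁹ J.
Energy delivered: (9.98 W m⁻²)(21.3×10⁻⁴ m²)(3550 s) = 75.46 J.
Photons incident: 75.46 / 3.720×10⁻¹⁹ = 2.028×10²⁰, i.e. 2.028×10²⁰/6.022×10²³ = 3.368×10⁻⁴ mol.
Fraction absorbed: 1 − 10^(−0.569) = 0.7302.
Photons absorbed: 0.7302 × 3.368×10⁻⁴ = 2.459×10⁻⁴ mol.
Product formed: 0.022 × 2.459×10⁻⁴ = 5.410×10⁻⁶ mol.
Rate: 5.410×10⁻⁶ mol / (3550 s × 0.129 L) = 1.2×10⁻⁸ M s⁻¹.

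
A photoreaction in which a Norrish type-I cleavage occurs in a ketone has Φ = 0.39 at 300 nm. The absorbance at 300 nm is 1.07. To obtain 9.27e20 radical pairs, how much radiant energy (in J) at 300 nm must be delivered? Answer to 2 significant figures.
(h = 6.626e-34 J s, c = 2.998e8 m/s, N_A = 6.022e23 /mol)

Product: 9.27e20 / 6.022e23 = 0.001539 mol.
Photons that must be absorbed: 0.001539 / 0.39 = 0.003946 mol.
Fraction absorbed: 1 − 10^(−1.07) = 0.9149.
Incident photons needed: 0.003946 / 0.9149 = 0.004313 mol.
Photon energy: hc/λ = 6.622e-19 J; per mole, 3.988e5 J mol⁻¹.
Energy required: 0.004313 × 3.988e5 = 1700 J.

1700 J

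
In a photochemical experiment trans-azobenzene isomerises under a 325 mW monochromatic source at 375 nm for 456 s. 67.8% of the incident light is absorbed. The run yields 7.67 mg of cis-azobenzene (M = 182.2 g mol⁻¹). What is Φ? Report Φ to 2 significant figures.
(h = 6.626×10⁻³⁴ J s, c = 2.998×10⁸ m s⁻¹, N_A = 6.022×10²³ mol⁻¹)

Product: 7.67 mg / 182.2 g mol⁻¹ = 4.210×10⁻⁵ mol.
Photon energy at 375 nm: hc/λ = (6.626×10⁻³⁴)(2.998×10⁸)/(375×10⁻⁹) = 5.297×10⁻¹⁹ J.
Energy delivered: (325 mW)(456 s) = 148.2 J.
Photons incident: 148.2 / 5.297×10⁻¹⁹ = 2.798×10²⁰, i.e. 2.798×10²⁰/6.022×10²³ = 4.646×10⁻⁴ mol.
Photons absorbed: 0.678 × 4.646×10⁻⁴ = 3.150×10⁻⁴ mol.
Φ = 4.210×10⁻⁵ mol / 3.150×10⁻⁴ mol photons = 0.13.

Φ = 0.13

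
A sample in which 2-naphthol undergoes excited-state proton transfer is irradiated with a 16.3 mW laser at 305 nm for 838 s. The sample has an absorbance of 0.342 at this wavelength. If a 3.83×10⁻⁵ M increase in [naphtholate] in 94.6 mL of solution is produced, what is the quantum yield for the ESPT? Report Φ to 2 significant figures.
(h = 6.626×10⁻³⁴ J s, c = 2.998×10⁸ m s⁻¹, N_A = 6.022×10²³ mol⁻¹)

Φ = 0.19

Product: (3.83×10⁻⁵ M)(0.0946 L) = 3.623×10⁻⁶ mol.
Photon energy at 305 nm: hc/λ = (6.626×10⁻³⁴)(2.998×10⁸)/(305×10⁻⁹) = 6.513×10⁻¹⁹ J.
Energy delivered: (16.3 mW)(838 s) = 13.66 J.
Photons incident: 13.66 / 6.513×10⁻¹⁹ = 2.097×10¹⁹, i.e. 2.097×10¹⁹/6.022×10²³ = 3.482×10⁻⁵ mol.
Fraction absorbed: 1 − 10^(−0.342) = 0.5450.
Photons absorbed: 0.5450 × 3.482×10⁻⁵ = 1.898×10⁻⁵ mol.
Φ = 3.623×10⁻⁶ mol / 1.898×10⁻⁵ mol photons = 0.19.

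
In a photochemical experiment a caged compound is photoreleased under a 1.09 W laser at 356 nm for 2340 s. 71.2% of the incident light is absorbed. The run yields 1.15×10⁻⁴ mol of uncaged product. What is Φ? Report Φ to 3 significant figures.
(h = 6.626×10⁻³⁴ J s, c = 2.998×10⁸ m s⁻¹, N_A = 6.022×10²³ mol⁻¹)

Φ = 0.0213

Photon energy at 356 nm: hc/λ = (6.626×10⁻³⁴)(2.998×10⁸)/(356×10⁻⁹) = 5.580×10⁻¹⁹ J.
Energy delivered: (1.09 W)(2340 s) = 2551 J.
Photons incident: 2551 / 5.580×10⁻¹⁹ = 4.572×10²¹, i.e. 4.572×10²¹/6.022×10²³ = 0.007592 mol.
Photons absorbed: 0.712 × 0.007592 = 0.005406 mol.
Φ = 1.15×10⁻⁴ mol / 0.005406 mol photons = 0.0213.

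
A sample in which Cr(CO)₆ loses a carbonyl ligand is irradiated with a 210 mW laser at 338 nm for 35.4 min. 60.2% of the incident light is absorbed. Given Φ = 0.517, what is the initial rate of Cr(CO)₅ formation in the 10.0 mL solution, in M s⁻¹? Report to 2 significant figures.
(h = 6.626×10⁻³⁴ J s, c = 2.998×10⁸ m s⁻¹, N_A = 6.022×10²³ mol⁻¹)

Photon energy at 338 nm: hc/λ = (6.626×10⁻³⁴)(2.998×10⁸)/(338×10⁻⁹) = 5.877×10⁻¹⁹ J.
Energy delivered: (210 mW)(2124 s) = 446.0 J.
Photons incident: 446.0 / 5.877×10⁻¹⁹ = 7.589×10²⁰, i.e. 7.589×10²⁰/6.022×10²³ = 0.001260 mol.
Photons absorbed: 0.602 × 0.001260 = 7.585×10⁻⁴ mol.
Product formed: 0.517 × 7.585×10⁻⁴ = 3.921×10⁻⁴ mol.
Rate: 3.921×10⁻⁴ mol / (2124 s × 0.01 L) = 1.8×10⁻⁵ M s⁻¹.

1.8×10⁻⁵ M s⁻¹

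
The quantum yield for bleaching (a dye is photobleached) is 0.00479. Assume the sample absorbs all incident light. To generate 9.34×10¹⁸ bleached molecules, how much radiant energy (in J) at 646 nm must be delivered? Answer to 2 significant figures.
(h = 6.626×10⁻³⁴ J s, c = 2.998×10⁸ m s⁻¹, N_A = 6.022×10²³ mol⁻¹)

600 J

Product: 9.34×10¹⁸ / 6.022×10²³ = 1.551×10⁻⁵ mol.
Photons that must be absorbed: 1.551×10⁻⁵ / 0.00479 = 0.003238 mol.
Photon energy: hc/λ = 3.075×10⁻¹⁹ J; per mole, 1.852×10⁵ J mol⁻¹.
Energy required: 0.003238 × 1.852×10⁵ = 600 J.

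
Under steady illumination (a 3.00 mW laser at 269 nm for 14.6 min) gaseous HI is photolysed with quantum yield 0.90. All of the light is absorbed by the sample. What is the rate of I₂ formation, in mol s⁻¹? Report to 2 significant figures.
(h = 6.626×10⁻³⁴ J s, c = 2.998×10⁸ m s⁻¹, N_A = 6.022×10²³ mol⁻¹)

Photon energy at 269 nm: hc/λ = (6.626×10⁻³⁴)(2.998×10⁸)/(269×10⁻⁹) = 7.385×10⁻¹⁹ J.
Energy delivered: (3.00 mW)(876 s) = 2.628 J.
Photons incident: 2.628 / 7.385×10⁻¹⁹ = 3.559×10¹⁸, i.e. 3.559×10¹⁸/6.022×10²³ = 5.910×10⁻⁶ mol.
Product formed: 0.90 × 5.910×10⁻⁶ = 5.319×10⁻⁶ mol.
Rate: 5.319×10⁻⁶ / 876 s = 6.1×10⁻⁹ mol s⁻¹.

6.1×10⁻⁹ mol s⁻¹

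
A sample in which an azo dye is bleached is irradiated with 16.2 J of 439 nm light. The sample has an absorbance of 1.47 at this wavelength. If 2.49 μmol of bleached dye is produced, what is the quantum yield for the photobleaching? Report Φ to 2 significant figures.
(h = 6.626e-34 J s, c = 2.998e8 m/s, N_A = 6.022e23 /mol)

Φ = 0.043

Product: 2.49 μmol = 2.49e-6 mol.
Photon energy at 439 nm: hc/λ = (6.626e-34)(2.998e8)/(439e-9) = 4.525e-19 J.
Photons incident: 16.2 / 4.525e-19 = 3.580e19, i.e. 3.580e19/6.022e23 = 5.945e-5 mol.
Fraction absorbed: 1 − 10^(−1.47) = 0.9661.
Photons absorbed: 0.9661 × 5.945e-5 = 5.743e-5 mol.
Φ = 2.49e-6 mol / 5.743e-5 mol photons = 0.043.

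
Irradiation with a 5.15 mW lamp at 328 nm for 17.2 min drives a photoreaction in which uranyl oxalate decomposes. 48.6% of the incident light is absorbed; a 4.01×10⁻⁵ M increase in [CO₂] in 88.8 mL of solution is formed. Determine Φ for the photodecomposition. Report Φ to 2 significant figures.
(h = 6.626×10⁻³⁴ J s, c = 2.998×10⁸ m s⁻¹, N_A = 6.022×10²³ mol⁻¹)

Product: (4.01×10⁻⁵ M)(0.0888 L) = 3.561×10⁻⁶ mol.
Photon energy at 328 nm: hc/λ = (6.626×10⁻³⁴)(2.998×10⁸)/(328×10⁻⁹) = 6.056×10⁻¹⁹ J.
Energy delivered: (5.15 mW)(1032 s) = 5.315 J.
Photons incident: 5.315 / 6.056×10⁻¹⁹ = 8.776×10¹⁸, i.e. 8.776×10¹⁸/6.022×10²³ = 1.457×10⁻⁵ mol.
Photons absorbed: 0.486 × 1.457×10⁻⁵ = 7.081×10⁻⁶ mol.
Φ = 3.561×10⁻⁶ mol / 7.081×10⁻⁶ mol photons = 0.50.

Φ = 0.50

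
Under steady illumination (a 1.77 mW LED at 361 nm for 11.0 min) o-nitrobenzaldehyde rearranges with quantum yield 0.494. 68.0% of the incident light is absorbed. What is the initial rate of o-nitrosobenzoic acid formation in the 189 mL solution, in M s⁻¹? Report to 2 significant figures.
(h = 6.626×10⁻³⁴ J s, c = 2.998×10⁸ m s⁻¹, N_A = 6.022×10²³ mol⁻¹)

Photon energy at 361 nm: hc/λ = (6.626×10⁻³⁴)(2.998×10⁸)/(361×10⁻⁹) = 5.503×10⁻¹⁹ J.
Energy delivered: (1.77 mW)(660 s) = 1.168 J.
Photons incident: 1.168 / 5.503×10⁻¹⁹ = 2.122×10¹⁸, i.e. 2.122×10¹⁸/6.022×10²³ = 3.524×10⁻⁶ mol.
Photons absorbed: 0.680 × 3.524×10⁻⁶ = 2.396×10⁻⁶ mol.
Product formed: 0.494 × 2.396×10⁻⁶ = 1.184×10⁻⁶ mol.
Rate: 1.184×10⁻⁶ mol / (660 s × 0.189 L) = 9.5×10⁻⁹ M s⁻¹.

9.5×10⁻⁹ M s⁻¹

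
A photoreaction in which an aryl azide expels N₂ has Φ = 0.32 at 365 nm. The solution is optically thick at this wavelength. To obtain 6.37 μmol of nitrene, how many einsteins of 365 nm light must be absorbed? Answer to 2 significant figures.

2.0×10⁻⁵ einstein

Product: 6.37 μmol = 6.37×10⁻⁶ mol.
Photons that must be absorbed: 6.37×10⁻⁶ / 0.32 = 1.991×10⁻⁵ mol.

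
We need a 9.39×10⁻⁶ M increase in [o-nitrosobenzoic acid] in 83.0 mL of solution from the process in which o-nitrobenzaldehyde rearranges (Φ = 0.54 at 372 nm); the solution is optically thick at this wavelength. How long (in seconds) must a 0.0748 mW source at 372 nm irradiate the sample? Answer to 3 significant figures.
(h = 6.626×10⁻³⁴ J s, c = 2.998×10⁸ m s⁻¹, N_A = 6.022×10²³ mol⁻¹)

t ≈ 6200 s

Product: (9.39×10⁻⁶ M)(0.083 L) = 7.794×10⁻⁷ mol.
Photons that must be absorbed: 7.794×10⁻⁷ / 0.54 = 1.443×10⁻⁶ mol.
Photon energy: hc/λ = 5.340×10⁻¹⁹ J; per mole, 3.216×10⁵ J mol⁻¹.
Energy required: 1.443×10⁻⁶ × 3.216×10⁵ = 0.4641 J.
Time: 0.4641 J / 7.48e-05 W = 6200 s.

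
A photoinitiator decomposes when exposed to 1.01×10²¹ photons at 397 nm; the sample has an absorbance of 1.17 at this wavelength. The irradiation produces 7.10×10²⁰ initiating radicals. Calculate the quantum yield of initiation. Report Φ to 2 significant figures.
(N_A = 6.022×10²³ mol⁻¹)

Product: 7.10×10²⁰ / 6.022×10²³ = 0.001179 mol.
Moles of photons: 1.01×10²¹ / 6.022×10²³ = 0.001677 mol.
Fraction absorbed: 1 − 10^(−1.17) = 0.9324.
Photons absorbed: 0.9324 × 0.001677 = 0.001564 mol.
Φ = 0.001179 mol / 0.001564 mol photons = 0.75.

Φ = 0.75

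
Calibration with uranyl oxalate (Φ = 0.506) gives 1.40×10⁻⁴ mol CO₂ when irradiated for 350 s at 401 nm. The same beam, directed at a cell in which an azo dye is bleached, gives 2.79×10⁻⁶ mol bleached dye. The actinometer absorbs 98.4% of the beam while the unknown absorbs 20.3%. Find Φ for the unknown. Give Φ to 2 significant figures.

Photons absorbed by the actinometer: 1.40×10⁻⁴ / 0.506 = 2.767×10⁻⁴ mol.
Incident flux: 2.767×10⁻⁴ / 0.984 = 2.812×10⁻⁴ einstein.
Absorbed by unknown: 0.203 × 2.812×10⁻⁴ = 5.708×10⁻⁵ mol.
Φ(unknown) = 2.79×10⁻⁶ / 5.708×10⁻⁵ = 0.049.

Φ = 0.049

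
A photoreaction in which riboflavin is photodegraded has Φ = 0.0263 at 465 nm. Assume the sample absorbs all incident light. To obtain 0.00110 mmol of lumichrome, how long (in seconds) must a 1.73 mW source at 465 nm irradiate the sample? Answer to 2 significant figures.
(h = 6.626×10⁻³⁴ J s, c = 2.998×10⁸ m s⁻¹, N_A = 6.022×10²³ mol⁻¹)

t ≈ 6200 s

Product: 0.00110 mmol = 1.10×10⁻⁶ mol.
Photons that must be absorbed: 1.10×10⁻⁶ / 0.0263 = 4.183×10⁻⁵ mol.
Photon energy: hc/λ = 4.272×10⁻¹⁹ J; per mole, 2.573×10⁵ J mol⁻¹.
Energy required: 4.183×10⁻⁵ × 2.573×10⁵ = 10.76 J.
Time: 10.76 J / 0.00173 W = 6200 s.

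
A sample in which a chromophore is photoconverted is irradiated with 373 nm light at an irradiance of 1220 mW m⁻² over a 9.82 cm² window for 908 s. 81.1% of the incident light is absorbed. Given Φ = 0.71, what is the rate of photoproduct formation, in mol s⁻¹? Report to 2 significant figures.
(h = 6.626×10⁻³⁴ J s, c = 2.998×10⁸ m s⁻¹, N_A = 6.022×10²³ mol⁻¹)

Photon energy at 373 nm: hc/λ = (6.626×10⁻³⁴)(2.998×10⁸)/(373×10⁻⁹) = 5.326×10⁻¹⁹ J.
Energy delivered: (1220 mW m⁻²)(9.82×10⁻⁴ m²)(908 s) = 1.088 J.
Photons incident: 1.088 / 5.326×10⁻¹⁹ = 2.043×10¹⁸, i.e. 2.043×10¹⁸/6.022×10²³ = 3.393×10⁻⁶ mol.
Photons absorbed: 0.811 × 3.393×10⁻⁶ = 2.752×10⁻⁶ mol.
Product formed: 0.71 × 2.752×10⁻⁶ = 1.954×10⁻⁶ mol.
Rate: 1.954×10⁻⁶ / 908 s = 2.2×10⁻⁹ mol s⁻¹.

2.2×10⁻⁹ mol s⁻¹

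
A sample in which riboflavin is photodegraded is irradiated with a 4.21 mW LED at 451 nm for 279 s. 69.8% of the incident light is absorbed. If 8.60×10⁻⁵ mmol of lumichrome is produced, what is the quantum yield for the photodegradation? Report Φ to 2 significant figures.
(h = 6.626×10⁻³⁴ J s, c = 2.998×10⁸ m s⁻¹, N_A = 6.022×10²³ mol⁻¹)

Product: 8.60×10⁻⁵ mmol = 8.60×10⁻⁸ mol.
Photon energy at 451 nm: hc/λ = (6.626×10⁻³⁴)(2.998×10⁸)/(451×10⁻⁹) = 4.405×10⁻¹⁹ J.
Energy delivered: (4.21 mW)(279 s) = 1.175 J.
Photons incident: 1.175 / 4.405×10⁻¹⁹ = 2.667×10¹⁸, i.e. 2.667×10¹⁸/6.022×10²³ = 4.429×10⁻⁶ mol.
Photons absorbed: 0.698 × 4.429×10⁻⁶ = 3.091×10⁻⁶ mol.
Φ = 8.60×10⁻⁸ mol / 3.091×10⁻⁶ mol photons = 0.028.

Φ = 0.028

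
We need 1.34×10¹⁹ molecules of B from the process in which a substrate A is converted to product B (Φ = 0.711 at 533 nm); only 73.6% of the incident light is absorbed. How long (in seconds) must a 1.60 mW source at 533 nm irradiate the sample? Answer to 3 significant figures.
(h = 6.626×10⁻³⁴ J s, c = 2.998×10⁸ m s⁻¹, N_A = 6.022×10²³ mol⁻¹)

Product: 1.34×10¹⁹ / 6.022×10²³ = 2.225×10⁻⁵ mol.
Photons that must be absorbed: 2.225×10⁻⁵ / 0.711 = 3.129×10⁻⁵ mol.
Incident photons needed: 3.129×10⁻⁵ / 0.736 = 4.251×10⁻⁵ mol.
Photon energy: hc/λ = 3.727×10⁻¹⁹ J; per mole, 2.244×10⁵ J mol⁻¹.
Energy required: 4.251×10⁻⁵ × 2.244×10⁵ = 9.539 J.
Time: 9.539 J / 0.0016 W = 5960 s.

t ≈ 5960 s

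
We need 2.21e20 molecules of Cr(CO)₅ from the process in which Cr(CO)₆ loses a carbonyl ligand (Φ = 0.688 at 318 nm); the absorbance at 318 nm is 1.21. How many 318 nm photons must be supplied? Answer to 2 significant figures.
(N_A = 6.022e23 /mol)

Product: 2.21e20 / 6.022e23 = 3.670e-4 mol.
Photons that must be absorbed: 3.670e-4 / 0.688 = 5.334e-4 mol.
Fraction absorbed: 1 − 10^(−1.21) = 0.9383.
Incident photons needed: 5.334e-4 / 0.9383 = 5.685e-4 mol.
Photon count: 5.685e-4 × 6.022e23 = 3.4e20.

3.4e20 photons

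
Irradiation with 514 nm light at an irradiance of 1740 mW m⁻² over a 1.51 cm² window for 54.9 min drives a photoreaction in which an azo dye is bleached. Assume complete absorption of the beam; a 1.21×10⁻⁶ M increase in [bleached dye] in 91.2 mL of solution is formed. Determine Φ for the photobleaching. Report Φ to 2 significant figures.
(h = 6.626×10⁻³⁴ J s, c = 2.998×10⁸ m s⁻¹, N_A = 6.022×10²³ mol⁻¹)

Product: (1.21×10⁻⁶ M)(0.0912 L) = 1.104×10⁻⁷ mol.
Photon energy at 514 nm: hc/λ = (6.626×10⁻³⁴)(2.998×10⁸)/(514×10⁻⁹) = 3.865×10⁻¹⁹ J.
Energy delivered: (1740 mW m⁻²)(1.51×10⁻⁴ m²)(3294 s) = 0.8655 J.
Photons incident: 0.8655 / 3.865×10⁻¹⁹ = 2.239×10¹⁸, i.e. 2.239×10¹⁸/6.022×10²³ = 3.718×10⁻⁶ mol.
Φ = 1.104×10⁻⁷ mol / 3.718×10⁻⁶ mol photons = 0.030.

Φ = 0.030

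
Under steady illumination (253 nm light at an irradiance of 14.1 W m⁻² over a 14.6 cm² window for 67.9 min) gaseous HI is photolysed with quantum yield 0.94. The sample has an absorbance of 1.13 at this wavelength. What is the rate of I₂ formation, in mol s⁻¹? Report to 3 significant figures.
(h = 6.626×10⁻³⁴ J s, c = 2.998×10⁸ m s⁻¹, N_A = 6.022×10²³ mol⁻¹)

3.79×10⁻⁸ mol s⁻¹

Photon energy at 253 nm: hc/λ = (6.626×10⁻³⁴)(2.998×10⁸)/(253×10⁻⁹) = 7.852×10⁻¹⁹ J.
Energy delivered: (14.1 W m⁻²)(14.6×10⁻⁴ m²)(4074 s) = 83.87 J.
Photons incident: 83.87 / 7.852×10⁻¹⁹ = 1.068×10²⁰, i.e. 1.068×10²⁰/6.022×10²³ = 1.773×10⁻⁴ mol.
Fraction absorbed: 1 − 10^(−1.13) = 0.9259.
Photons absorbed: 0.9259 × 1.773×10⁻⁴ = 1.642×10⁻⁴ mol.
Product formed: 0.94 × 1.642×10⁻⁴ = 1.543×10⁻⁴ mol.
Rate: 1.543×10⁻⁴ / 4074 s = 3.79×10⁻⁸ mol s⁻¹.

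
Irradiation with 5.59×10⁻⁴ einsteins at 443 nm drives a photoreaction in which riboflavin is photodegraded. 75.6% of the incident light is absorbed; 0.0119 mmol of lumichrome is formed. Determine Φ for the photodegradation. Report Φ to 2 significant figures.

Φ = 0.028

Product: 0.0119 mmol = 1.19×10⁻⁵ mol.
Photons absorbed: 0.756 × 5.59×10⁻⁴ = 4.226×10⁻⁴ mol.
Φ = 1.19×10⁻⁵ mol / 4.226×10⁻⁴ mol photons = 0.028.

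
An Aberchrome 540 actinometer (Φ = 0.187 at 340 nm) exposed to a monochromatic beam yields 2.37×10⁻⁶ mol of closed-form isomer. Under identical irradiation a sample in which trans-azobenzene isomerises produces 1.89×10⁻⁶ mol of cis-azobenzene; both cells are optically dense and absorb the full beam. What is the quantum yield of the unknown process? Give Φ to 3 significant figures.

Photons absorbed by the actinometer: 2.37×10⁻⁶ / 0.187 = 1.267×10⁻⁵ mol.
Φ(unknown) = 1.89×10⁻⁶ / 1.267×10⁻⁵ = 0.149.

Φ = 0.149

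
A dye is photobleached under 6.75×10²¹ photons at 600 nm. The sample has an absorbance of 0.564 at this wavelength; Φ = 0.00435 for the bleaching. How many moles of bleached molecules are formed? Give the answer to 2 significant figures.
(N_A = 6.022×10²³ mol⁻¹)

3.5×10⁻⁵ mol

Moles of photons: 6.75×10²¹ / 6.022×10²³ = 0.01121 mol.
Fraction absorbed: 1 − 10^(−0.564) = 0.7271.
Photons absorbed: 0.7271 × 0.01121 = 0.008151 mol.
Product: Φ × n_abs = 0.00435 × 0.008151 = 3.546×10⁻⁵ mol.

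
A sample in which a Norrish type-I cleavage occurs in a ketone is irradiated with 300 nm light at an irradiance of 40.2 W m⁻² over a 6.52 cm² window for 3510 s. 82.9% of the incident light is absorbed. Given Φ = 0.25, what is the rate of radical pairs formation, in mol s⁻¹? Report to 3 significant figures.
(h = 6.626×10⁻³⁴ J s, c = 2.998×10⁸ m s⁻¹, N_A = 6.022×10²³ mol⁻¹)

1.36×10⁻⁸ mol s⁻¹

Photon energy at 300 nm: hc/λ = (6.626×10⁻³⁴)(2.998×10⁸)/(300×10⁻⁹) = 6.622×10⁻¹⁹ J.
Energy delivered: (40.2 W m⁻²)(6.52×10⁻⁴ m²)(3510 s) = 92.00 J.
Photons incident: 92.00 / 6.622×10⁻¹⁹ = 1.389×10²⁰, i.e. 1.389×10²⁰/6.022×10²³ = 2.307×10⁻⁴ mol.
Photons absorbed: 0.829 × 2.307×10⁻⁴ = 1.913×10⁻⁴ mol.
Product formed: 0.25 × 1.913×10⁻⁴ = 4.783×10⁻⁵ mol.
Rate: 4.783×10⁻⁵ / 3510 s = 1.36×10⁻⁸ mol s⁻¹.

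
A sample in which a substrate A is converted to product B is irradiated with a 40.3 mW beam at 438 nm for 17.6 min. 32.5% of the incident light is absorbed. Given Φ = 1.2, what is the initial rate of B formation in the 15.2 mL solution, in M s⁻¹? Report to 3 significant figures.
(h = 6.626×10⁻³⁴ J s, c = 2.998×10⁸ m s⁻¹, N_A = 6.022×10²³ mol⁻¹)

Photon energy at 438 nm: hc/λ = (6.626×10⁻³⁴)(2.998×10⁸)/(438×10⁻⁹) = 4.535×10⁻¹⁹ J.
Energy delivered: (40.3 mW)(1056 s) = 42.56 J.
Photons incident: 42.56 / 4.535×10⁻¹⁹ = 9.385×10¹⁹, i.e. 9.385×10¹⁹/6.022×10²³ = 1.558×10⁻⁴ mol.
Photons absorbed: 0.325 × 1.558×10⁻⁴ = 5.064×10⁻⁵ mol.
Product formed: 1.2 × 5.064×10⁻⁵ = 6.077×10⁻⁵ mol.
Rate: 6.077×10⁻⁵ mol / (1056 s × 0.0152 L) = 3.79×10⁻⁶ M s⁻¹.

3.79×10⁻⁶ M s⁻¹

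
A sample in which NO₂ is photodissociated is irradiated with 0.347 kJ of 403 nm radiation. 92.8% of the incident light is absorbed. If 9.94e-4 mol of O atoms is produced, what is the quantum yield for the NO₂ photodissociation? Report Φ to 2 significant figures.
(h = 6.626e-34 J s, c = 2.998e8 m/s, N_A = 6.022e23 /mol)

Photon energy at 403 nm: hc/λ = (6.626e-34)(2.998e8)/(403e-9) = 4.929e-19 J.
Incident energy: 0.347 kJ = 347 J.
Photons incident: 347 / 4.929e-19 = 7.040e20, i.e. 7.040e20/6.022e23 = 0.001169 mol.
Photons absorbed: 0.928 × 0.001169 = 0.001085 mol.
Φ = 9.94e-4 mol / 0.001085 mol photons = 0.92.

Φ = 0.92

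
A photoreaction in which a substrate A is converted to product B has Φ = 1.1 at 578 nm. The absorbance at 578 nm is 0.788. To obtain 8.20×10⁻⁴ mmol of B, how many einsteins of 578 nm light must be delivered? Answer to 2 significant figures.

8.9×10⁻⁷ einstein

Product: 8.20×10⁻⁴ mmol = 8.20×10⁻⁷ mol.
Photons that must be absorbed: 8.20×10⁻⁷ / 1.1 = 7.455×10⁻⁷ mol.
Fraction absorbed: 1 − 10^(−0.788) = 0.8371.
Incident photons needed: 7.455×10⁻⁷ / 0.8371 = 8.906×10⁻⁷ mol.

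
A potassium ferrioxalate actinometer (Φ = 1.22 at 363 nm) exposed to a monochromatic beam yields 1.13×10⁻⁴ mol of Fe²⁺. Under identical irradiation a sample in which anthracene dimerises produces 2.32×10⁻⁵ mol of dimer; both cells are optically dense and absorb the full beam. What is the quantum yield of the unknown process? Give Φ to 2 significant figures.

Photons absorbed by the actinometer: 1.13×10⁻⁴ / 1.22 = 9.262×10⁻⁵ mol.
Φ(unknown) = 2.32×10⁻⁵ / 9.262×10⁻⁵ = 0.25.

Φ = 0.25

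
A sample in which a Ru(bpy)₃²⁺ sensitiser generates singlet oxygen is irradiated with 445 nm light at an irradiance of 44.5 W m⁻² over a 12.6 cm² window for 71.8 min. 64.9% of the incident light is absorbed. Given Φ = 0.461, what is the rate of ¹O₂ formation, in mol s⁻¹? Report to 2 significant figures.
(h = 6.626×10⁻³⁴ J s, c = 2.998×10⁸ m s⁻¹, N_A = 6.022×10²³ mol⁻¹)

Photon energy at 445 nm: hc/λ = (6.626×10⁻³⁴)(2.998×10⁸)/(445×10⁻⁹) = 4.464×10⁻¹⁹ J.
Energy delivered: (44.5 W m⁻²)(12.6×10⁻⁴ m²)(4308 s) = 241.5 J.
Photons incident: 241.5 / 4.464×10⁻¹⁹ = 5.410×10²⁰, i.e. 5.410×10²⁰/6.022×10²³ = 8.984×10⁻⁴ mol.
Photons absorbed: 0.649 × 8.984×10⁻⁴ = 5.831×10⁻⁴ mol.
Product formed: 0.461 × 5.831×10⁻⁴ = 2.688×10⁻⁴ mol.
Rate: 2.688×10⁻⁴ / 4308 s = 6.2×10⁻⁸ mol s⁻¹.

6.2×10⁻⁸ mol s⁻¹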